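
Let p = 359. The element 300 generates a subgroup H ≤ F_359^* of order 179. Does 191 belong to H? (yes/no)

yes

191 ∈ ⟨300⟩ iff 191^179 ≡ 1 (mod 359), since |⟨300⟩| = 179.
191^179 mod 359 = 1.
Since 1 = 1, 191 lies in the subgroup.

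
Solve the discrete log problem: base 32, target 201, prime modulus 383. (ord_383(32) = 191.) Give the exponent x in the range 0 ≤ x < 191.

61

Baby-step giant-step with m = ceil(sqrt(191)) = 14.
Baby table (32^j mod 383 for j=0..13):
  0:1  1:32  2:258  3:213  4:305  5:185  6:175  7:238
  8:339  9:124  10:138  11:203  12:368  13:286
Giant step factor: 32^(-14) ≡ 67 (mod 383).
Scan 201·67^i mod 383 for i = 0, 1, …:
  i=0: 201   i=1: 62   i=2: 324   i=3: 260
  i=4: 185
Match at i=4, j=5: x = 4·14 + 5 = 61.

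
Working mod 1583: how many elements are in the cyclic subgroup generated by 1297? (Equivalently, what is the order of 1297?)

1582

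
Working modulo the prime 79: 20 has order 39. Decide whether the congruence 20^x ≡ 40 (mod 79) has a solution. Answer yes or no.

40 ∈ ⟨20⟩ iff 40^39 ≡ 1 (mod 79), since |⟨20⟩| = 39.
40^39 mod 79 = 1.
Since 1 = 1, 40 lies in the subgroup.

yes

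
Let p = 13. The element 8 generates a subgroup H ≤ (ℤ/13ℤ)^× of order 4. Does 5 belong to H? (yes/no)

yes

⟨8⟩ has order 4; its elements mod 13 are {1, 5, 8, 12}.
5 is in this set.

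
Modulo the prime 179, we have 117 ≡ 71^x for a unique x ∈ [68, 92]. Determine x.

78

Compute 71^68 mod 179 = 51, then multiply by 71 repeatedly:
  71^68=51  71^69=41  71^70=47  71^71=115  71^72=110
  71^73=113  71^74=147  71^75=55  71^76=146  71^77=163
  71^78=117
Found 117 at exponent 78.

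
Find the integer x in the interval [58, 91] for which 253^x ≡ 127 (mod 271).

Compute 253^58 mod 271 = 85, then multiply by 253 repeatedly:
  253^58=85  253^59=96  253^60=169  253^61=210  253^62=14
  253^63=19  253^64=200  253^65=194  253^66=31  253^67=255
  253^68=17  253^69=236  253^70=88  253^71=42  253^72=57
  253^73=58  253^74=40  253^75=93  253^76=223  253^77=51
  253^78=166  253^79=264  253^80=126  253^81=171  253^82=174
  253^83=120  253^84=8  253^85=127
Found 127 at exponent 85.

85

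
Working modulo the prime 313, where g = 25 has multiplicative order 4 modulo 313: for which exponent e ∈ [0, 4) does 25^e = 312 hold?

2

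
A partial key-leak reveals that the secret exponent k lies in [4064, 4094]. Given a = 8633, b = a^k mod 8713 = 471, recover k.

4091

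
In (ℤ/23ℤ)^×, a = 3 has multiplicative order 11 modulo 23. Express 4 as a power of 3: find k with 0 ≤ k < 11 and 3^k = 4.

Successive powers of 3 modulo 23:
  3^0=1  3^1=3  3^2=9  3^3=4
So 3^3 ≡ 4 (mod 23), giving k = 3.

3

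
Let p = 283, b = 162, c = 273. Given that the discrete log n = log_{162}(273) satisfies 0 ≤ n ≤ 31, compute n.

5

Compute 162^0 mod 283 = 1, then multiply by 162 repeatedly:
  162^0=1  162^1=162  162^2=208  162^3=19  162^4=248
  162^5=273
Found 273 at exponent 5.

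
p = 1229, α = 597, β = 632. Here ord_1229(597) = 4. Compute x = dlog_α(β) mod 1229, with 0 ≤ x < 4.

3

Successive powers of 597 modulo 1229:
  597^0=1  597^1=597  597^2=1228  597^3=632
So 597^3 ≡ 632 (mod 1229), giving x = 3.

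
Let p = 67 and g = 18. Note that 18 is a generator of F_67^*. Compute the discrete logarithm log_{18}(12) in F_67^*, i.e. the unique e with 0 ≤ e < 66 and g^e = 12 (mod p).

59

Baby-step giant-step with m = ceil(sqrt(66)) = 9.
Baby table (18^j mod 67 for j=0..8):
  0:1  1:18  2:56  3:3  4:54  5:34  6:9  7:28
  8:35
Giant step factor: 18^(-9) ≡ 5 (mod 67).
Scan 12·5^i mod 67 for i = 0, 1, …:
  i=0: 12   i=1: 60   i=2: 32   i=3: 26
  i=4: 63   i=5: 47   i=6: 34
Match at i=6, j=5: e = 6·9 + 5 = 59.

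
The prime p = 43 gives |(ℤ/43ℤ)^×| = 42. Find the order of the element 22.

The order of 22 must divide p − 1 = 42 = 2 · 3 · 7.
Divisors: 1, 2, 3, 6, 7, 14, 21, 42.
Check each in increasing order: 22^1 ≡ 22;  22^2 ≡ 11;  22^3 ≡ 27;  22^6 ≡ 41;  22^7 ≡ 42;  22^14 ≡ 1.
Smallest exponent giving 1 is 14.

14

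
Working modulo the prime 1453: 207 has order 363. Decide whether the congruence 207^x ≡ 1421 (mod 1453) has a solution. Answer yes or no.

1421 ∈ ⟨207⟩ iff 1421^363 ≡ 1 (mod 1453), since |⟨207⟩| = 363.
1421^363 mod 1453 = 956.
Since 956 ≠ 1, 1421 does not lie in the subgroup.

no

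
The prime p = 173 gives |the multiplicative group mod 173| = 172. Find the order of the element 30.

172

The order of 30 must divide p − 1 = 172 = 2^2 · 43.
Divisors: 1, 2, 4, 43, 86, 172.
Check each in increasing order: 30^1 ≡ 30;  30^2 ≡ 35;  30^4 ≡ 14;  30^43 ≡ 93;  30^86 ≡ 172;  30^172 ≡ 1.
Smallest exponent giving 1 is 172.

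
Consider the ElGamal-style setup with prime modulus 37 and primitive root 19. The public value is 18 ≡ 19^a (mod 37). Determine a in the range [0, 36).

19

Successive powers of 19 modulo 37:
  19^0=1  19^1=19  19^2=28  19^3=14  19^4=7  19^5=22
  19^6=11  19^7=24  19^8=12  19^9=6  19^10=3  19^11=20
  19^12=10  19^13=5  19^14=21  19^15=29  19^16=33  19^17=35
  19^18=36  19^19=18
So 19^19 ≡ 18 (mod 37), giving a = 19.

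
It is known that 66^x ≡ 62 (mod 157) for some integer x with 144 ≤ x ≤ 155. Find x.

145

Compute 66^144 mod 157 = 39, then multiply by 66 repeatedly:
  66^144=39  66^145=62
Found 62 at exponent 145.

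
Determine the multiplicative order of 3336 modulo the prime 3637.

The order of 3336 must divide p − 1 = 3636 = 2^2 · 3^2 · 101.
Divisors: 1, 2, 3, 4, 6, 9, 12, 18, 36, 101, 202, 303, 404, 606, 909, 1212, 1818, 3636.
Check each in increasing order: 3336^1 ≡ 3336;  3336^2 ≡ 3313;  3336^3 ≡ 2962;  3336^4 ≡ 3140;  3336^6 ≡ 1000;  3336^9 ≡ 1482;  3336^12 ≡ 3462;  3336^18 ≡ 3213;  3336^36 ≡ 1563;  3336^101 ≡ 31;  3336^202 ≡ 961;  3336^303 ≡ 695;  3336^404 ≡ 3360;  3336^606 ≡ 2941;  3336^909 ≡ 1.
Smallest exponent giving 1 is 909.

909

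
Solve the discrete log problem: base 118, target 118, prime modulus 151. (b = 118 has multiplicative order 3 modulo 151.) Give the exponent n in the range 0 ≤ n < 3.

1

Successive powers of 118 modulo 151:
  118^0=1  118^1=118
So 118^1 ≡ 118 (mod 151), giving n = 1.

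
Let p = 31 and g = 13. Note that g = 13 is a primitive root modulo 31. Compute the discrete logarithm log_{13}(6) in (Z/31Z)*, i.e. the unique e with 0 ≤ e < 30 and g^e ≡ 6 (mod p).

5

Successive powers of 13 modulo 31:
  13^0=1  13^1=13  13^2=14  13^3=27  13^4=10  13^5=6
So 13^5 ≡ 6 (mod 31), giving e = 5.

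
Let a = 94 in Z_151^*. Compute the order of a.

25

The order of 94 must divide p − 1 = 150 = 2 · 3 · 5^2.
Divisors: 1, 2, 3, 5, 6, 10, 15, 25, 30, 50, 75, 150.
Check each in increasing order: 94^1 ≡ 94;  94^2 ≡ 78;  94^3 ≡ 84;  94^5 ≡ 59;  94^6 ≡ 110;  94^10 ≡ 8;  94^15 ≡ 19;  94^25 ≡ 1.
Smallest exponent giving 1 is 25.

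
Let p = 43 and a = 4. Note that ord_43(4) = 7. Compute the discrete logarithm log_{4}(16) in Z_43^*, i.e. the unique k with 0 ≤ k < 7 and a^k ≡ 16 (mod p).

Successive powers of 4 modulo 43:
  4^0=1  4^1=4  4^2=16
So 4^2 ≡ 16 (mod 43), giving k = 2.

2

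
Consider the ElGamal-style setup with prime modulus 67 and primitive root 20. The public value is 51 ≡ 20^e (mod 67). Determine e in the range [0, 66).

41

Baby-step giant-step with m = ceil(sqrt(66)) = 9.
Baby table (20^j mod 67 for j=0..8):
  0:1  1:20  2:65  3:27  4:4  5:13  6:59  7:41
  8:16
Giant step factor: 20^(-9) ≡ 58 (mod 67).
Scan 51·58^i mod 67 for i = 0, 1, …:
  i=0: 51   i=1: 10   i=2: 44   i=3: 6
  i=4: 13
Match at i=4, j=5: e = 4·9 + 5 = 41.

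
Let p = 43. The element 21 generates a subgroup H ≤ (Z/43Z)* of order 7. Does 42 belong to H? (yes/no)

⟨21⟩ has order 7; its elements mod 43 are {1, 4, 11, 16, 21, 35, 41}.
42 is not in this set.

no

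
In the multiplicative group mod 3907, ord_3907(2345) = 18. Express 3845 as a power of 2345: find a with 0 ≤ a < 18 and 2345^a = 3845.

Successive powers of 2345 modulo 3907:
  2345^0=1  2345^1=2345  2345^2=1876  2345^3=3845
So 2345^3 ≡ 3845 (mod 3907), giving a = 3.

3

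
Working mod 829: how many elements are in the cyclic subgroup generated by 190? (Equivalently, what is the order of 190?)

207

The order of 190 must divide p − 1 = 828 = 2^2 · 3^2 · 23.
Divisors: 1, 2, 3, 4, 6, 9, 12, 18, 23, 36, 46, 69, 92, 138, 207, 276, 414, 828.
Check each in increasing order: 190^1 ≡ 190;  190^2 ≡ 453;  190^3 ≡ 683;  190^4 ≡ 446;  190^6 ≡ 591;  190^9 ≡ 759;  190^12 ≡ 272;  190^18 ≡ 755;  190^23 ≡ 625;  190^36 ≡ 502;  190^46 ≡ 166;  190^69 ≡ 125;  190^92 ≡ 199;  190^138 ≡ 703;  190^207 ≡ 1.
Smallest exponent giving 1 is 207.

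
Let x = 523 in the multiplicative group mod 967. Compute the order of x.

The order of 523 must divide p − 1 = 966 = 2 · 3 · 7 · 23.
Divisors: 1, 2, 3, 6, 7, 14, 21, 23, 42, 46, 69, 138, 161, 322, 483, 966.
Check each in increasing order: 523^1 ≡ 523;  523^2 ≡ 835;  523^3 ≡ 588;  523^6 ≡ 525;  523^7 ≡ 914;  523^14 ≡ 875;  523^21 ≡ 41;  523^23 ≡ 390;  523^42 ≡ 714;  523^46 ≡ 281;  523^69 ≡ 319;  523^138 ≡ 226;  523^161 ≡ 143;  523^322 ≡ 142;  523^483 ≡ 966;  523^966 ≡ 1.
Smallest exponent giving 1 is 966.

966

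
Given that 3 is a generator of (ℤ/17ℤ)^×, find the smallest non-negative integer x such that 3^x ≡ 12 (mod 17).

Successive powers of 3 modulo 17:
  3^0=1  3^1=3  3^2=9  3^3=10  3^4=13  3^5=5
  3^6=15  3^7=11  3^8=16  3^9=14  3^10=8  3^11=7
  3^12=4  3^13=12
So 3^13 ≡ 12 (mod 17), giving x = 13.

13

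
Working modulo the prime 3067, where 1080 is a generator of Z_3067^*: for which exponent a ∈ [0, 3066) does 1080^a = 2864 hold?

1804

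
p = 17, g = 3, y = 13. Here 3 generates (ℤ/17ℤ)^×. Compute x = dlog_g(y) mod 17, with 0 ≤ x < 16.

4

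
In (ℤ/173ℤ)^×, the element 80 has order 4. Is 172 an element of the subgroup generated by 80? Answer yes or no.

yes

172 ∈ ⟨80⟩ iff 172^4 ≡ 1 (mod 173), since |⟨80⟩| = 4.
172^4 mod 173 = 1.
Since 1 = 1, 172 lies in the subgroup.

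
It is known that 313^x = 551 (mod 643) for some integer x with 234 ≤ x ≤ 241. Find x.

235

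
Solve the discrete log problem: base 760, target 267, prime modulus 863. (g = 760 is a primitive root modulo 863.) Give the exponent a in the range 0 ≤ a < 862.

Baby-step giant-step with m = ceil(sqrt(862)) = 30.
Baby table (760^j mod 863 for j=0..29):
  0:1  1:760  2:253  3:694  4:147  5:393  6:82  7:184
  8:34  9:813  10:835  11:295  12:683  13:417  14:199  15:215
  16:293  17:26  18:774  19:537  20:784  21:370  22:725  23:406
  24:469  25:21  26:426  27:135  28:766  29:498
Giant step factor: 760^(-30) ≡ 673 (mod 863).
Scan 267·673^i mod 863 for i = 0, 1, …:
  i=0: 267   i=1: 187   i=2: 716   i=3: 314
  i=4: 750   i=5: 758   i=6: 101   i=7: 659
  i=8: 788   i=9: 442     …   i=15: 67
  i=16: 215
Match at i=16, j=15: a = 16·30 + 15 = 495.

495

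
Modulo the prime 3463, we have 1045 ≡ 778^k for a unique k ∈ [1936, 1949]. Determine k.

1939

Compute 778^1936 mod 3463 = 1847, then multiply by 778 repeatedly:
  778^1936=1847  778^1937=3284  778^1938=2721  778^1939=1045
Found 1045 at exponent 1939.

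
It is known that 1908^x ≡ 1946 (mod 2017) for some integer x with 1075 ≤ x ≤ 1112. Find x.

1076

Compute 1908^1075 mod 2017 = 1407, then multiply by 1908 repeatedly:
  1908^1075=1407  1908^1076=1946
Found 1946 at exponent 1076.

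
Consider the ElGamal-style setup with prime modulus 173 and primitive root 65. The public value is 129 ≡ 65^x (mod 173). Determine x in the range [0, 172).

135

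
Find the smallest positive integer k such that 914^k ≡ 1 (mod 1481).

185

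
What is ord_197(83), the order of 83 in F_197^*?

The order of 83 must divide p − 1 = 196 = 2^2 · 7^2.
Divisors: 1, 2, 4, 7, 14, 28, 49, 98, 196.
Check each in increasing order: 83^1 ≡ 83;  83^2 ≡ 191;  83^4 ≡ 36;  83^7 ≡ 196;  83^14 ≡ 1.
Smallest exponent giving 1 is 14.

14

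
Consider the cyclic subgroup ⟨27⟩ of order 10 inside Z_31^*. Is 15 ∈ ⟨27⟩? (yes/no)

yes

15 ∈ ⟨27⟩ iff 15^10 ≡ 1 (mod 31), since |⟨27⟩| = 10.
15^10 mod 31 = 1.
Since 1 = 1, 15 lies in the subgroup.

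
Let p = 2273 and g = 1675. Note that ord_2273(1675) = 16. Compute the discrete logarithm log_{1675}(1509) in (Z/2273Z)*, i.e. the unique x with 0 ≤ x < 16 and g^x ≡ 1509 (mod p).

7

Successive powers of 1675 modulo 2273:
  1675^0=1  1675^1=1675  1675^2=743  1675^3=1194  1675^4=1983  1675^5=672
  1675^6=465  1675^7=1509
So 1675^7 ≡ 1509 (mod 2273), giving x = 7.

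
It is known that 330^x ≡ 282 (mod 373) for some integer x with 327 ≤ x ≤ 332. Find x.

330

Compute 330^327 mod 373 = 8, then multiply by 330 repeatedly:
  330^327=8  330^328=29  330^329=245  330^330=282
Found 282 at exponent 330.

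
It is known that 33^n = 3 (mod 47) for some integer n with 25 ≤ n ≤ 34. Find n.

Compute 33^25 mod 47 = 39, then multiply by 33 repeatedly:
  33^25=39  33^26=18  33^27=30  33^28=3
Found 3 at exponent 28.

28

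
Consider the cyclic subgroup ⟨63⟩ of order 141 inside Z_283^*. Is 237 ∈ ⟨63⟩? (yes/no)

yes

237 ∈ ⟨63⟩ iff 237^141 ≡ 1 (mod 283), since |⟨63⟩| = 141.
237^141 mod 283 = 1.
Since 1 = 1, 237 lies in the subgroup.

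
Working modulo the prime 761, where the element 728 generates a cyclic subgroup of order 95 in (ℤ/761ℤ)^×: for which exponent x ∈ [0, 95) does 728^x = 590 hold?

Baby-step giant-step with m = ceil(sqrt(95)) = 10.
Baby table (728^j mod 761 for j=0..9):
  0:1  1:728  2:328  3:591  4:283  5:554  6:743  7:594
  8:184  9:16
Giant step factor: 728^(-10) ≡ 405 (mod 761).
Scan 590·405^i mod 761 for i = 0, 1, …:
  i=0: 590   i=1: 757   i=2: 663   i=3: 643
  i=4: 153   i=5: 324   i=6: 328
Match at i=6, j=2: x = 6·10 + 2 = 62.

62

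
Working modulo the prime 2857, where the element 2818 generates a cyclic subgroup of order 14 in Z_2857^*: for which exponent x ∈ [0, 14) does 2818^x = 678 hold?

Successive powers of 2818 modulo 2857:
  2818^0=1  2818^1=2818  2818^2=1521  2818^3=678
So 2818^3 ≡ 678 (mod 2857), giving x = 3.

3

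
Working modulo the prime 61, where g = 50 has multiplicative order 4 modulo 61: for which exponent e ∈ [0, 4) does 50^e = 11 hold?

Successive powers of 50 modulo 61:
  50^0=1  50^1=50  50^2=60  50^3=11
So 50^3 ≡ 11 (mod 61), giving e = 3.

3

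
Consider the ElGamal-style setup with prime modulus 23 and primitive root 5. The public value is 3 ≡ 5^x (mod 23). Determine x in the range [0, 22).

Successive powers of 5 modulo 23:
  5^0=1  5^1=5  5^2=2  5^3=10  5^4=4  5^5=20
  5^6=8  5^7=17  5^8=16  5^9=11  5^10=9  5^11=22
  5^12=18  5^13=21  5^14=13  5^15=19  5^16=3
So 5^16 ≡ 3 (mod 23), giving x = 16.

16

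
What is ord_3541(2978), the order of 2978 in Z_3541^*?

3540

The order of 2978 must divide p − 1 = 3540 = 2^2 · 3 · 5 · 59.
Divisors: 1, 2, 3, 4, 5, 6, 10, 12, 15, 20, 30, 59, 60, 118, 177, 236, 295, 354, 590, 708, 885, 1180, 1770, 3540.
Check each in increasing order: 2978^1 ≡ 2978;  2978^2 ≡ 1820;  2978^3 ≡ 2230;  2978^4 ≡ 1565;  2978^5 ≡ 614;  2978^6 ≡ 1336;  2978^10 ≡ 1650;  2978^12 ≡ 232;  2978^15 ≡ 374;  2978^20 ≡ 3012;  2978^30 ≡ 1777;  2978^59 ≡ 360;  2978^60 ≡ 2698;  2978^118 ≡ 2124;  2978^177 ≡ 3325;  2978^236 ≡ 142;  2978^295 ≡ 1546;  2978^354 ≡ 623;  2978^590 ≡ 3482;  2978^708 ≡ 2160;  2978^885 ≡ 852;  2978^1180 ≡ 3481;  2978^1770 ≡ 3540;  2978^3540 ≡ 1.
Smallest exponent giving 1 is 3540.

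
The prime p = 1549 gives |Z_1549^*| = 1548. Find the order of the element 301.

The order of 301 must divide p − 1 = 1548 = 2^2 · 3^2 · 43.
Divisors: 1, 2, 3, 4, 6, 9, 12, 18, 36, 43, 86, 129, 172, 258, 387, 516, 774, 1548.
Check each in increasing order: 301^1 ≡ 301;  301^2 ≡ 759;  301^3 ≡ 756;  301^4 ≡ 1402;  301^6 ≡ 1504;  301^9 ≡ 58;  301^12 ≡ 476;  301^18 ≡ 266;  301^36 ≡ 1051;  301^43 ≡ 1064;  301^86 ≡ 1326;  301^129 ≡ 1274;  301^172 ≡ 161;  301^258 ≡ 1273;  301^387 ≡ 1548;  301^516 ≡ 275;  301^774 ≡ 1.
Smallest exponent giving 1 is 774.

774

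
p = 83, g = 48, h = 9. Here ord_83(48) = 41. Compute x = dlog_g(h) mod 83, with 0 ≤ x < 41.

Baby-step giant-step with m = ceil(sqrt(41)) = 7.
Baby table (48^j mod 83 for j=0..6):
  0:1  1:48  2:63  3:36  4:68  5:27  6:51
Giant step factor: 48^(-7) ≡ 81 (mod 83).
Scan 9·81^i mod 83 for i = 0, 1, …:
  i=0: 9   i=1: 65   i=2: 36
Match at i=2, j=3: x = 2·7 + 3 = 17.

17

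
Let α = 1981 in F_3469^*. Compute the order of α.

578

The order of 1981 must divide p − 1 = 3468 = 2^2 · 3 · 17^2.
Divisors: 1, 2, 3, 4, 6, 12, 17, 34, 51, 68, 102, 204, 289, 578, 867, 1156, 1734, 3468.
Check each in increasing order: 1981^1 ≡ 1981;  1981^2 ≡ 922;  1981^3 ≡ 1788;  1981^4 ≡ 179;  1981^6 ≡ 1995;  1981^12 ≡ 1082;  1981^17 ≡ 1249;  1981^34 ≡ 2420;  1981^51 ≡ 1081;  1981^68 ≡ 728;  1981^102 ≡ 2977;  1981^204 ≡ 2703;  1981^289 ≡ 3468;  1981^578 ≡ 1.
Smallest exponent giving 1 is 578.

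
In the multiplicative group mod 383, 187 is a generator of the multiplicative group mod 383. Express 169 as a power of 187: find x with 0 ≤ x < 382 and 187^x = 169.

22

Baby-step giant-step with m = ceil(sqrt(382)) = 20.
Baby table (187^j mod 383 for j=0..19):
  0:1  1:187  2:116  3:244  4:51  5:345  6:171  7:188
  8:303  9:360  10:295  11:13  12:133  13:359  14:108  15:280
  16:272  17:308  18:146  19:109
Giant step factor: 187^(-20) ≡ 114 (mod 383).
Scan 169·114^i mod 383 for i = 0, 1, …:
  i=0: 169   i=1: 116
Match at i=1, j=2: x = 1·20 + 2 = 22.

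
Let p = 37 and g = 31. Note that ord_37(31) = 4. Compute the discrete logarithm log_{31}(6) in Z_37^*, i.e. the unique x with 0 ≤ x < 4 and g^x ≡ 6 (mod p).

3

Successive powers of 31 modulo 37:
  31^0=1  31^1=31  31^2=36  31^3=6
So 31^3 ≡ 6 (mod 37), giving x = 3.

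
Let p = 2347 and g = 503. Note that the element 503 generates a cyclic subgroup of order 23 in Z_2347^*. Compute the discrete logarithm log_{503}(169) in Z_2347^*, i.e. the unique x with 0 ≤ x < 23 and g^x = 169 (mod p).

10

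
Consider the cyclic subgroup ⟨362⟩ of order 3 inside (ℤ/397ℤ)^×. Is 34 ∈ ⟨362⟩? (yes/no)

⟨362⟩ has order 3; its elements mod 397 are {1, 34, 362}.
34 is in this set.

yes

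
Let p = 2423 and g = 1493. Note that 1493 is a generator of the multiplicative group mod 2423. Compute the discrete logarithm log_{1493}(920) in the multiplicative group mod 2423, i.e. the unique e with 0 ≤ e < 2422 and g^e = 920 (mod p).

1524

Baby-step giant-step with m = ceil(sqrt(2422)) = 50.
Baby table (1493^j mod 2423 for j=0..49):
  0:1  1:1493  2:2312  3:1464  4:206  5:2260  6:1364  7:1132
  8:1245  9:344  10:2339  11:584  12:2055  13:597  14:2080  15:1577
  16:1728  17:1832  18:2032  19:180  20:2210  21:1827  22:1836  23:735
  24:2159  25:797  26:228  27:1184  28:1345  29:1841  30:931  31:1604
  32:848  33:1258  34:369  35:896  36:232  37:2310  38:901  39:428
  40:1755  41:952  42:1458  43:940  44:503  45:2272  46:2319  47:2223
  48:1852  49:393
Giant step factor: 1493^(-50) ≡ 911 (mod 2423).
Scan 920·911^i mod 2423 for i = 0, 1, …:
  i=0: 920   i=1: 2185   i=2: 1252   i=3: 1762
  i=4: 1156   i=5: 1534   i=6: 1826   i=7: 1308
  i=8: 1895   i=9: 1169     …   i=29: 654
  i=30: 2159
Match at i=30, j=24: e = 30·50 + 24 = 1524.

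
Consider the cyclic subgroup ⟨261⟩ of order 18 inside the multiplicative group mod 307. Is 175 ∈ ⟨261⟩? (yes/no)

⟨261⟩ has order 18; its elements mod 307 are {1, 17, 18, 20, 33, 46, 53, 93, 139, 168, 214, 254, 261, 274, 287, 289, 290, 306}.
175 is not in this set.

no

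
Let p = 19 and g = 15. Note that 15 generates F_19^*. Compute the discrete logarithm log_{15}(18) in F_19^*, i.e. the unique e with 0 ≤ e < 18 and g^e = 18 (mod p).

9

Successive powers of 15 modulo 19:
  15^0=1  15^1=15  15^2=16  15^3=12  15^4=9  15^5=2
  15^6=11  15^7=13  15^8=5  15^9=18
So 15^9 ≡ 18 (mod 19), giving e = 9.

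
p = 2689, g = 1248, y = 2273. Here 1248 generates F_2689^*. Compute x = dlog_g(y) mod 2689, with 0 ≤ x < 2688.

1767

Baby-step giant-step with m = ceil(sqrt(2688)) = 52.
Baby table (1248^j mod 2689 for j=0..51):
  0:1  1:1248  2:573  3:2519  4:271  5:2083  6:2010  7:2332
  8:838  9:2492  10:1532  11:57  12:1222  13:393  14:1066  15:2002
  16:415  17:1632  18:1163  19:2053  20:2216  21:1276  22:560  23:2429
  24:889  25:1604  26:1176  27:2143  28:1598  29:1755  30:1394  31:2618
  32:129  33:2341  34:1314  35:2271  36:2  37:2496  38:1146  39:2349
  40:542  41:1477  42:1331  43:1975  44:1676  45:2295  46:375  47:114
  48:2444  49:786  50:2132  51:1315
Giant step factor: 1248^(-52) ≡ 554 (mod 2689).
Scan 2273·554^i mod 2689 for i = 0, 1, …:
  i=0: 2273   i=1: 790   i=2: 2042   i=3: 1888
  i=4: 2620   i=5: 2109   i=6: 1360   i=7: 520
  i=8: 357   i=9: 1481     …   i=32: 2405
  i=33: 1315
Match at i=33, j=51: x = 33·52 + 51 = 1767.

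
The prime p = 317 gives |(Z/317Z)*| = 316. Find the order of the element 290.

316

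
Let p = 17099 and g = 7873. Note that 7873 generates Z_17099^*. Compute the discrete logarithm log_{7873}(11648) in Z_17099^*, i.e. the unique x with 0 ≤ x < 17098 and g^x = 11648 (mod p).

12007

Baby-step giant-step with m = ceil(sqrt(17098)) = 131.
Baby table (7873^j mod 17099 for j=0..130):
  0:1  1:7873  2:254  3:16258  4:13219  5:8673  6:6222  7:14270
  8:7280  9:16691  10:2428  11:16061  12:1148  13:9932  14:909  15:9175
  16:8599  17:4986  18:12573  19:1118  20:13128  21:10388  22:207  23:5306
  24:1281  25:14002  26:493  27:17015  28:5529  29:12862  30:2248  31:1039
  32:6725  33:7421  34:15349  35:4044  36:74  37:1236  38:1697  39:6162
  40:3563  41:9139  42:15854  43:12941  44:8651  45:4006  46:8682  47:8683
  48:16556  49:16810  50:15969  51:12089  52:3663  53:9885  54:7056  55:14336
  56:13928  57:16356  58:15318  59:16466  60:9299  61:10208  62:2284  63:10883
  64:15869  65:11343  66:12461  67:8490  68:1779  69:1986  70:7292  71:8573
  72:5476  73:5969  74:5885  75:11414  76:7177  77:9425  78:10464  79:90
  80:7511  81:5761  82:9805  83:9879  84:11115  85:12812  86:1875  87:5438
  88:14577  89:13332  90:9174  91:726  92:4732  93:13414  94:4998  95:4455
  96:4166  97:3036  98:15125  99:1689  100:11574  101:1531  102:15867  103:12696
  104:11953  105:10172  106:9539  107:1739  108:11947  109:14231  110:8015  111:6785
  112:1029  113:13490  114:4881  115:6660  116:8646  117:15938  118:7412  119:12888
  120:1758  121:7643  122:1958  123:9135  124:1461  125:11925  126:12015  127:2427
  128:8188  129:894  130:10773
Giant step factor: 7873^(-131) ≡ 11222 (mod 17099).
Scan 11648·11222^i mod 17099 for i = 0, 1, …:
  i=0: 11648   i=1: 9100   i=2: 4972   i=3: 1747
  i=4: 9380   i=5: 916   i=6: 2853   i=7: 7038
  i=8: 155   i=9: 12411     …   i=90: 2400
  i=91: 1875
Match at i=91, j=86: x = 91·131 + 86 = 12007.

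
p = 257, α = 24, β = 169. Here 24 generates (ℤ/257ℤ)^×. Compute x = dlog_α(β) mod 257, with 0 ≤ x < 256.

148

Baby-step giant-step with m = ceil(sqrt(256)) = 16.
Baby table (24^j mod 257 for j=0..15):
  0:1  1:24  2:62  3:203  4:246  5:250  6:89  7:80
  8:121  9:77  10:49  11:148  12:211  13:181  14:232  15:171
Giant step factor: 24^(-16) ≡ 32 (mod 257).
Scan 169·32^i mod 257 for i = 0, 1, …:
  i=0: 169   i=1: 11   i=2: 95   i=3: 213
  i=4: 134   i=5: 176   i=6: 235   i=7: 67
  i=8: 88   i=9: 246
Match at i=9, j=4: x = 9·16 + 4 = 148.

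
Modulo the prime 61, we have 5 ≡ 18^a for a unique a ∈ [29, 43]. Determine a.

Compute 18^29 mod 61 = 44, then multiply by 18 repeatedly:
  18^29=44  18^30=60  18^31=43  18^32=42  18^33=24
  18^34=5
Found 5 at exponent 34.

34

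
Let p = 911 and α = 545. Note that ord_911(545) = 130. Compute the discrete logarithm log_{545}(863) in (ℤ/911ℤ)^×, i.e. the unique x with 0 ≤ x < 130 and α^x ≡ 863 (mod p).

91

Baby-step giant-step with m = ceil(sqrt(130)) = 12.
Baby table (545^j mod 911 for j=0..11):
  0:1  1:545  2:39  3:302  4:610  5:846  6:104  7:198
  8:412  9:434  10:581  11:528
Giant step factor: 545^(-12) ≡ 589 (mod 911).
Scan 863·589^i mod 911 for i = 0, 1, …:
  i=0: 863   i=1: 880   i=2: 872   i=3: 715
  i=4: 253   i=5: 524   i=6: 718   i=7: 198
Match at i=7, j=7: x = 7·12 + 7 = 91.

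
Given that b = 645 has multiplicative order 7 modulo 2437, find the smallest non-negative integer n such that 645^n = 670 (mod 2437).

5

Successive powers of 645 modulo 2437:
  645^0=1  645^1=645  645^2=1735  645^3=492  645^4=530  645^5=670
So 645^5 ≡ 670 (mod 2437), giving n = 5.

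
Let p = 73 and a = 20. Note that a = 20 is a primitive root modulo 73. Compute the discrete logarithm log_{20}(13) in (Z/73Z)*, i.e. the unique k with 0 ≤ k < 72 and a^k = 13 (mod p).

Baby-step giant-step with m = ceil(sqrt(72)) = 9.
Baby table (20^j mod 73 for j=0..8):
  0:1  1:20  2:35  3:43  4:57  5:45  6:24  7:42
  8:37
Giant step factor: 20^(-9) ≡ 22 (mod 73).
Scan 13·22^i mod 73 for i = 0, 1, …:
  i=0: 13   i=1: 67   i=2: 14   i=3: 16
  i=4: 60   i=5: 6   i=6: 59   i=7: 57
Match at i=7, j=4: k = 7·9 + 4 = 67.

67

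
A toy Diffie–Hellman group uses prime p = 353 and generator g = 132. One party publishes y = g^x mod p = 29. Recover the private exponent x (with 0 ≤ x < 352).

204

Baby-step giant-step with m = ceil(sqrt(352)) = 19.
Baby table (132^j mod 353 for j=0..18):
  0:1  1:132  2:127  3:173  4:244  5:85  6:277  7:205
  8:232  9:266  10:165  11:247  12:128  13:305  14:18  15:258
  16:168  17:290  18:156
Giant step factor: 132^(-19) ≡ 3 (mod 353).
Scan 29·3^i mod 353 for i = 0, 1, …:
  i=0: 29   i=1: 87   i=2: 261   i=3: 77
  i=4: 231   i=5: 340   i=6: 314   i=7: 236
  i=8: 2   i=9: 6   i=10: 18
Match at i=10, j=14: x = 10·19 + 14 = 204.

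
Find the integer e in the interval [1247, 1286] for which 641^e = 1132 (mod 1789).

1248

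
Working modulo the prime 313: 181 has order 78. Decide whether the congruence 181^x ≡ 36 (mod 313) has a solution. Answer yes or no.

36 ∈ ⟨181⟩ iff 36^78 ≡ 1 (mod 313), since |⟨181⟩| = 78.
36^78 mod 313 = 1.
Since 1 = 1, 36 lies in the subgroup.

yes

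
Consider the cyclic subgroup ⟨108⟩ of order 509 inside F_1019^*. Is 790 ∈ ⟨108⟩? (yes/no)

no

790 ∈ ⟨108⟩ iff 790^509 ≡ 1 (mod 1019), since |⟨108⟩| = 509.
790^509 mod 1019 = 1018.
Since 1018 ≠ 1, 790 does not lie in the subgroup.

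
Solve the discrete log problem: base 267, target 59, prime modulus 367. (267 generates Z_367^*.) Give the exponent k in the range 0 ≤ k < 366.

102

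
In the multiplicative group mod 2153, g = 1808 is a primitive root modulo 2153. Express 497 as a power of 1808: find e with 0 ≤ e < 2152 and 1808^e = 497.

Baby-step giant-step with m = ceil(sqrt(2152)) = 47.
Baby table (1808^j mod 2153 for j=0..46):
  0:1  1:1808  2:610  3:544  4:1784  5:278  6:975  7:1646
  8:522  9:762  10:1929  11:1925  12:1152  13:865  14:842  15:165
  16:1206  17:1612  18:1487  19:1552  20:657  21:1553  22:312  23:10
  24:856  25:1794  26:1134  27:616  28:627  29:1138  30:1389  31:914
  32:1161  33:2066  34:2026  35:755  36:38  37:1961  38:1650  39:1295
  40:1049  41:1952  42:449  43:111  44:459  45:967  46:100
Giant step factor: 1808^(-47) ≡ 207 (mod 2153).
Scan 497·207^i mod 2153 for i = 0, 1, …:
  i=0: 497   i=1: 1688   i=2: 630   i=3: 1230
  i=4: 556   i=5: 983   i=6: 1099   i=7: 1428
  i=8: 635   i=9: 112     …   i=40: 2101
  i=41: 1
Match at i=41, j=0: e = 41·47 + 0 = 1927.

1927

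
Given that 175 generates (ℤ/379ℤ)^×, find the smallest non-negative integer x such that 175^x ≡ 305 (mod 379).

Baby-step giant-step with m = ceil(sqrt(378)) = 20.
Baby table (175^j mod 379 for j=0..19):
  0:1  1:175  2:305  3:315  4:170  5:188  6:306  7:111
  8:96  9:124  10:97  11:299  12:23  13:235  14:193  15:44
  16:120  17:155  18:216  19:279
Giant step factor: 175^(-20) ≡ 178 (mod 379).
Scan 305·178^i mod 379 for i = 0, 1, …:
  i=0: 305
Match at i=0, j=2: x = 0·20 + 2 = 2.

2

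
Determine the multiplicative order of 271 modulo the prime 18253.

6084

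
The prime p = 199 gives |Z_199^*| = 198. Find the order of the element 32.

99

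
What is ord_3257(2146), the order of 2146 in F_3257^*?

814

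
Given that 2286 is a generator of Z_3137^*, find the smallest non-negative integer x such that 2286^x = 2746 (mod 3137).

Baby-step giant-step with m = ceil(sqrt(3136)) = 56.
Baby table (2286^j mod 3137 for j=0..55):
  0:1  1:2286  2:2691  3:3106  4:1285  5:1278  6:961  7:946
  8:1163  9:1579  10:2044  11:1591  12:1243  13:2513  14:871  15:2248
  16:522  17:1232  18:2463  19:2640  20:2589  21:2072  22:2859  23:1303
  24:1645  25:2344  26:388  27:2334  28:2624  29:520  30:2934  31:218
  32:2702  33:19  34:2653  35:937  36:2548  37:2456  38:2323  39:2574
  40:2289  41:138  42:1768  43:1192  44:1996  45:1658  46:692  47:864
  48:1931  49:507  50:1449  51:2879  52:3105  53:2136  54:1724  55:992
Giant step factor: 2286^(-56) ≡ 2517 (mod 3137).
Scan 2746·2517^i mod 3137 for i = 0, 1, …:
  i=0: 2746   i=1: 871
Match at i=1, j=14: x = 1·56 + 14 = 70.

70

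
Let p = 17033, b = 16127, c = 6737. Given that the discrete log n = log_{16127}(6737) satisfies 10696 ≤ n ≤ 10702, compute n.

10696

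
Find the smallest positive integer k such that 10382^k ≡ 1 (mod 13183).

The order of 10382 must divide p − 1 = 13182 = 2 · 3 · 13^3.
Divisors: 1, 2, 3, 6, 13, 26, 39, 78, 169, 338, 507, 1014, 2197, 4394, 6591, 13182.
Check each in increasing order: 10382^1 ≡ 10382;  10382^2 ≡ 1716;  10382^3 ≡ 5279;  10382^6 ≡ 12162;  10382^13 ≡ 12246;  10382^26 ≡ 7891;  10382^39 ≡ 1796;  10382^78 ≡ 8964;  10382^169 ≡ 1274;  10382^338 ≡ 1567;  10382^507 ≡ 5725;  10382^1014 ≡ 2687;  10382^2197 ≡ 1.
Smallest exponent giving 1 is 2197.

2197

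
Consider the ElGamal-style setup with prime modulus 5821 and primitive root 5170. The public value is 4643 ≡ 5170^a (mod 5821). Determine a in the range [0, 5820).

426

Baby-step giant-step with m = ceil(sqrt(5820)) = 77.
Baby table (5170^j mod 5821 for j=0..76):
  0:1  1:5170  2:4689  3:3486  4:804  5:486  6:3769  7:2843
  8:285  9:737  10:3356  11:3940  12:2121  13:4627  14:3101  15:1136
  16:5552  17:489  18:1816  19:5268  20:4922  21:3149  22:4814  23:3605
  24:4829  25:5482  26:5312  27:5383  28:5730  29:1031  30:4055  31:2929
  32:2509  33:2342  34:460  35:3232  36:3170  37:2785  38:3117  39:2362
  40:4903  41:3876  42:3038  43:1402  44:1195  45:2069  46:3553  47:3755
  48:315  49:4491  50:4322  51:3742  52:2957  53:1744  54:5572  55:4932
  56:2460  57:5136  58:3539  59:1227  60:4521  61:2255  62:4708  63:2759
  64:2580  65:2689  66:1582  67:435  68:2044  69:2365  70:2950  71:480
  72:1854  73:3814  74:2653  75:1734  76:440
Giant step factor: 5170^(-77) ≡ 3408 (mod 5821).
Scan 4643·3408^i mod 5821 for i = 0, 1, …:
  i=0: 4643   i=1: 1866   i=2: 2796   i=3: 5612
  i=4: 3711   i=5: 3876
Match at i=5, j=41: a = 5·77 + 41 = 426.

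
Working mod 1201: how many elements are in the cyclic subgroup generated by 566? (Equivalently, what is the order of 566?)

80

The order of 566 must divide p − 1 = 1200 = 2^4 · 3 · 5^2.
Divisors: 1, 2, 3, 4, 5, 6, 8, 10, 12, 15, 16, 20, 24, 25, 30, 40, 48, 50, 60, 75, 80, 100, 120, 150, 200, 240, 300, 400, 600, 1200.
Check each in increasing order: 566^1 ≡ 566;  566^2 ≡ 890;  566^3 ≡ 521;  566^4 ≡ 641;  566^5 ≡ 104;  566^6 ≡ 15;  566^8 ≡ 139;  566^10 ≡ 7;  566^12 ≡ 225;  566^15 ≡ 728;  566^16 ≡ 105;  566^20 ≡ 49;  566^24 ≡ 183;  566^25 ≡ 292;  566^30 ≡ 343;  566^40 ≡ 1200;  566^48 ≡ 1062;  566^50 ≡ 1194;  566^60 ≡ 1152;  566^75 ≡ 358;  566^80 ≡ 1.
Smallest exponent giving 1 is 80.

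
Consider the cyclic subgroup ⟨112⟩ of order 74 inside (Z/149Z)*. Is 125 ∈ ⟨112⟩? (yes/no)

yes

125 ∈ ⟨112⟩ iff 125^74 ≡ 1 (mod 149), since |⟨112⟩| = 74.
125^74 mod 149 = 1.
Since 1 = 1, 125 lies in the subgroup.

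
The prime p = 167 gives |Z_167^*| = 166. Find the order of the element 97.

The order of 97 must divide p − 1 = 166 = 2 · 83.
Divisors: 1, 2, 83, 166.
Check each in increasing order: 97^1 ≡ 97;  97^2 ≡ 57;  97^83 ≡ 1.
Smallest exponent giving 1 is 83.

83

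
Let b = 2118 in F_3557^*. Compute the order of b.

3556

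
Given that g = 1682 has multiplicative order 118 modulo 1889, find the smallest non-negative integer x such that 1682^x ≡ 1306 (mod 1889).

63

Baby-step giant-step with m = ceil(sqrt(118)) = 11.
Baby table (1682^j mod 1889 for j=0..10):
  0:1  1:1682  2:1291  3:1001  4:583  5:215  6:831  7:1771
  8:1758  9:671  10:889
Giant step factor: 1682^(-11) ≡ 1241 (mod 1889).
Scan 1306·1241^i mod 1889 for i = 0, 1, …:
  i=0: 1306   i=1: 1873   i=2: 923   i=3: 709
  i=4: 1484   i=5: 1758
Match at i=5, j=8: x = 5·11 + 8 = 63.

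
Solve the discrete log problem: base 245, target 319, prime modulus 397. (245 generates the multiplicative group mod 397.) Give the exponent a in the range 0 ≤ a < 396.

200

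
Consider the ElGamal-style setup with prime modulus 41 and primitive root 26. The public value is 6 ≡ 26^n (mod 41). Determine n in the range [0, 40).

Successive powers of 26 modulo 41:
  26^0=1  26^1=26  26^2=20  26^3=28  26^4=31  26^5=27
  26^6=5  26^7=7  26^8=18  26^9=17  26^10=32  26^11=12
  26^12=25  26^13=35  26^14=8  26^15=3  26^16=37  26^17=19
  26^18=2  26^19=11  26^20=40  26^21=15  26^22=21  26^23=13
  26^24=10  26^25=14  26^26=36  26^27=34  26^28=23  26^29=24
  26^30=9  26^31=29  26^32=16  26^33=6
So 26^33 ≡ 6 (mod 41), giving n = 33.

33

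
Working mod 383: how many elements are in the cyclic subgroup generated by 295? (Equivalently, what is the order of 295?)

191

The order of 295 must divide p − 1 = 382 = 2 · 191.
Divisors: 1, 2, 191, 382.
Check each in increasing order: 295^1 ≡ 295;  295^2 ≡ 84;  295^191 ≡ 1.
Smallest exponent giving 1 is 191.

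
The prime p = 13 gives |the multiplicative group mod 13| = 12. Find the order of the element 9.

3

The order of 9 must divide p − 1 = 12 = 2^2 · 3.
Divisors: 1, 2, 3, 4, 6, 12.
Check each in increasing order: 9^1 ≡ 9;  9^2 ≡ 3;  9^3 ≡ 1.
Smallest exponent giving 1 is 3.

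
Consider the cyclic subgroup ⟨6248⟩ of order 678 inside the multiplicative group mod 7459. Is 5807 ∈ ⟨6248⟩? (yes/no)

yes

5807 ∈ ⟨6248⟩ iff 5807^678 ≡ 1 (mod 7459), since |⟨6248⟩| = 678.
5807^678 mod 7459 = 1.
Since 1 = 1, 5807 lies in the subgroup.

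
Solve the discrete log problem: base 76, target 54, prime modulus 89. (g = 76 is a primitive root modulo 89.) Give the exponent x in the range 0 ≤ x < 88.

41

Baby-step giant-step with m = ceil(sqrt(88)) = 10.
Baby table (76^j mod 89 for j=0..9):
  0:1  1:76  2:80  3:28  4:81  5:15  6:72  7:43
  8:64  9:58
Giant step factor: 76^(-10) ≡ 36 (mod 89).
Scan 54·36^i mod 89 for i = 0, 1, …:
  i=0: 54   i=1: 75   i=2: 30   i=3: 12
  i=4: 76
Match at i=4, j=1: x = 4·10 + 1 = 41.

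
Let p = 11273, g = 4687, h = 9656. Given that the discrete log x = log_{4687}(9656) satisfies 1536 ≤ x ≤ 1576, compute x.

Compute 4687^1536 mod 11273 = 3097, then multiply by 4687 repeatedly:
  4687^1536=3097  4687^1537=7288  4687^1538=1666  4687^1539=7626  4687^1540=7652
  4687^1541=5511  4687^1542=3614  4687^1543=6772  4687^1544=6869  4687^1545=10588
  4687^1546=2210  4687^1547=9656
Found 9656 at exponent 1547.

1547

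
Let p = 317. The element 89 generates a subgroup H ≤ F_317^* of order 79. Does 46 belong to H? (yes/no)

no

46 ∈ ⟨89⟩ iff 46^79 ≡ 1 (mod 317), since |⟨89⟩| = 79.
46^79 mod 317 = 203.
Since 203 ≠ 1, 46 does not lie in the subgroup.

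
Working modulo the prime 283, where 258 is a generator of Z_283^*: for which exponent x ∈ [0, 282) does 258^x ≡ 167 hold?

231

Baby-step giant-step with m = ceil(sqrt(282)) = 17.
Baby table (258^j mod 283 for j=0..16):
  0:1  1:258  2:59  3:223  4:85  5:139  6:204  7:277
  8:150  9:212  10:77  11:56  12:15  13:191  14:36  15:232
  16:143
Giant step factor: 258^(-17) ≡ 166 (mod 283).
Scan 167·166^i mod 283 for i = 0, 1, …:
  i=0: 167   i=1: 271   i=2: 272   i=3: 155
  i=4: 260   i=5: 144   i=6: 132   i=7: 121
  i=8: 276   i=9: 253   i=10: 114   i=11: 246
  i=12: 84   i=13: 77
Match at i=13, j=10: x = 13·17 + 10 = 231.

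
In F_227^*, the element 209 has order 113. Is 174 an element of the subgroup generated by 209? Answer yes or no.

no

174 ∈ ⟨209⟩ iff 174^113 ≡ 1 (mod 227), since |⟨209⟩| = 113.
174^113 mod 227 = 226.
Since 226 ≠ 1, 174 does not lie in the subgroup.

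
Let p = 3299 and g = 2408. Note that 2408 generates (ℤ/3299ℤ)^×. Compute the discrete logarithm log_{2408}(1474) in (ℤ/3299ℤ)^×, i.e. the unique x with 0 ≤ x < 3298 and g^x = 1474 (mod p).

908

Baby-step giant-step with m = ceil(sqrt(3298)) = 58.
Baby table (2408^j mod 3299 for j=0..57):
  0:1  1:2408  2:2121  3:516  4:2104  5:2467  6:2336  7:293
  8:2857  9:1241  10:2733  11:2858  12:350  13:1555  14:75  15:2454
  16:723  17:2411  18:2747  19:281  20:353  21:2181  22:3139  23:703
  24:437  25:3214  26:3157  27:1160  28:2326  29:2605  30:1441  31:2679
  32:1487  33:1281  34:83  35:1924  36:1196  37:3240  38:3084  39:223
  40:2546  41:1226  42:2902  43:734  44:2507  45:2985  46:2658  47:404
  48:2926  49:2443  50:627  51:2173  52:370  53:230  54:2907  55:2877
  56:3215  57:2266
Giant step factor: 2408^(-58) ≡ 2016 (mod 3299).
Scan 1474·2016^i mod 3299 for i = 0, 1, …:
  i=0: 1474   i=1: 2484   i=2: 3161   i=3: 2207
  i=4: 2260   i=5: 241   i=6: 903   i=7: 2699
  i=8: 1133   i=9: 1220     …   i=14: 571
  i=15: 3084
Match at i=15, j=38: x = 15·58 + 38 = 908.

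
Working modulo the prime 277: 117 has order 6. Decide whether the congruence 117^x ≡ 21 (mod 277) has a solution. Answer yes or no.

21 ∈ ⟨117⟩ iff 21^6 ≡ 1 (mod 277), since |⟨117⟩| = 6.
21^6 mod 277 = 273.
Since 273 ≠ 1, 21 does not lie in the subgroup.

no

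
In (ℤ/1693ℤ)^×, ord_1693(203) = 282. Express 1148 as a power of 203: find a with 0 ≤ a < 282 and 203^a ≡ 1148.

92

Baby-step giant-step with m = ceil(sqrt(282)) = 17.
Baby table (203^j mod 1693 for j=0..16):
  0:1  1:203  2:577  3:314  4:1101  5:27  6:402  7:342
  8:13  9:946  10:729  11:696  12:769  13:351  14:147  15:1060
  16:169
Giant step factor: 203^(-17) ≡ 303 (mod 1693).
Scan 1148·303^i mod 1693 for i = 0, 1, …:
  i=0: 1148   i=1: 779   i=2: 710   i=3: 119
  i=4: 504   i=5: 342
Match at i=5, j=7: a = 5·17 + 7 = 92.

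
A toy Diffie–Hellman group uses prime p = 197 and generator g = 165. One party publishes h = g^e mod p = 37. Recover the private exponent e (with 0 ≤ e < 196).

Baby-step giant-step with m = ceil(sqrt(196)) = 14.
Baby table (165^j mod 197 for j=0..13):
  0:1  1:165  2:39  3:131  4:142  5:184  6:22  7:84
  8:70  9:124  10:169  11:108  12:90  13:75
Giant step factor: 165^(-14) ≡ 93 (mod 197).
Scan 37·93^i mod 197 for i = 0, 1, …:
  i=0: 37   i=1: 92   i=2: 85   i=3: 25
  i=4: 158   i=5: 116   i=6: 150   i=7: 160
  i=8: 105   i=9: 112   i=10: 172   i=11: 39
Match at i=11, j=2: e = 11·14 + 2 = 156.

156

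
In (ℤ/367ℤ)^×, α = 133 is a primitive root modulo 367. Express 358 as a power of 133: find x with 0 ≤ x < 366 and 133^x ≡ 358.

195

Baby-step giant-step with m = ceil(sqrt(366)) = 20.
Baby table (133^j mod 367 for j=0..19):
  0:1  1:133  2:73  3:167  4:191  5:80  6:364  7:335
  8:148  9:233  10:161  11:127  12:9  13:96  14:290  15:35
  16:251  17:353  18:340  19:79
Giant step factor: 133^(-20) ≡ 170 (mod 367).
Scan 358·170^i mod 367 for i = 0, 1, …:
  i=0: 358   i=1: 305   i=2: 103   i=3: 261
  i=4: 330   i=5: 316   i=6: 138   i=7: 339
  i=8: 11   i=9: 35
Match at i=9, j=15: x = 9·20 + 15 = 195.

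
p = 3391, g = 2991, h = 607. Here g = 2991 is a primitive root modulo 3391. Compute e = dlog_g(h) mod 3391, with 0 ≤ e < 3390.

Baby-step giant-step with m = ceil(sqrt(3390)) = 59.
Baby table (2991^j mod 3391 for j=0..58):
  0:1  1:2991  2:623  3:1734  4:1555  5:1944  6:2330  7:525
  8:242  9:1539  10:1562  11:2535  12:3300  13:2490  14:954  15:1583
  16:917  17:2819  18:1603  19:3090  20:1715  21:2373  22:280  23:3294
  24:1499  25:607  26:1352  27:1760  28:1328  29:1187  30:3331  31:263
  32:3312  33:1081  34:1648  35:2045  36:2622  37:2410  38:2435  39:2608
  40:1228  41:495  42:2069  43:3195  44:407  45:3359  46:2627  47:410
  48:2159  49:1105  50:2221  51:42  52:155  53:2429  54:1617  55:881
  56:264  57:2912  58:1704
Giant step factor: 2991^(-59) ≡ 1507 (mod 3391).
Scan 607·1507^i mod 3391 for i = 0, 1, …:
  i=0: 607
Match at i=0, j=25: e = 0·59 + 25 = 25.

25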